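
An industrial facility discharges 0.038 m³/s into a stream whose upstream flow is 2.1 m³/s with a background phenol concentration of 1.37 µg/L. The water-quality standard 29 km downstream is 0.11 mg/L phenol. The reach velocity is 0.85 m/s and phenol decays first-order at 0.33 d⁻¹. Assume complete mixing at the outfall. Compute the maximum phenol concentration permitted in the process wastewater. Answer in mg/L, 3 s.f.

6.97 mg/L

1.37 µg/L = 0.00137 mg/L.
Travel time to the compliance point: t = 2.9e+04/0.85 = 3.412e+04 s = 0.3949 d; decay factor exp(−0.33·0.3949) = 0.8778.
So the concentration just after mixing may be at most 0.11/0.8778 = 0.1253 mg/L.
Mass balance: 0.1253·2.138 = 0.038·Cₑ + 2.1·0.00137.
Cₑ = (0.2679 − 0.002877) / 0.038 = 6.975 mg/L.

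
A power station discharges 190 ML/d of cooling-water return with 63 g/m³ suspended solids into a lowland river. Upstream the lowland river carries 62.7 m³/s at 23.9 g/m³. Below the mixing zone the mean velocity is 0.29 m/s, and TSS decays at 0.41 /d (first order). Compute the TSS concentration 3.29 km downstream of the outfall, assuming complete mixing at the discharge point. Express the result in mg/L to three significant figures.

190 ML/d = 2.199 m³/s.
After complete mixing, C₀ = (2.199·63 + 62.7·23.9) / 64.9 = 25.22 mg/L.
Travel time t = 3290 m / 0.29 m/s = 1.134e+04 s = 0.1313 d.
C = 25.22·exp(−0.41·0.1313) = 25.22·0.9476 = 23.9 mg/L.

23.9 mg/L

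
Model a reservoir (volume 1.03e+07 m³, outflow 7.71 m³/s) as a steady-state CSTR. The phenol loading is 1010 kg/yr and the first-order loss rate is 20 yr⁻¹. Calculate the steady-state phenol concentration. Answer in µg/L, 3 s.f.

2.25 µg/L

Outflow Q = 7.71 m³/s × 3.156e+07 s/yr = 2.433e+08 m³/yr.
Steady-state CSTR mass balance: W = Q·C + k·V·C, so C = W/(Q + kV).
Q + kV = 2.433e+08 + 20·1.03e+07 = 4.493e+08 m³/yr.
C = 1010/4.493e+08 = 2.248e-06 kg/m³ = 0.002248 mg/L = 2.248 µg/L.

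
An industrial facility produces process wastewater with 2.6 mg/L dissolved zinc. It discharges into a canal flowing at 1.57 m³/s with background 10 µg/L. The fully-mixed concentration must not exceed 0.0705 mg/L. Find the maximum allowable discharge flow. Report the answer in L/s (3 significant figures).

10 µg/L = 0.01 mg/L.
Mass balance at complete mixing: C_std·(Q_w + Q_r) = Q_w·C_e + Q_r·C_b.
Rearranging, Q_w = Q_r·(C_std − C_b)/(C_e − C_std) = 1.57·(0.0705 − 0.01) / (2.6 − 0.0705) = 0.03755 m³/s.
= 37.55 L/s.

37.6 L/s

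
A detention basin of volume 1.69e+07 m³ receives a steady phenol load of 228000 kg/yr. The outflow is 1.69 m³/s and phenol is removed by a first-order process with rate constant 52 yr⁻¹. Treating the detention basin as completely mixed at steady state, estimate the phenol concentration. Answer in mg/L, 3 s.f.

0.245 mg/L

Outflow Q = 1.69 m³/s × 3.156e+07 s/yr = 5.333e+07 m³/yr.
Steady-state CSTR mass balance: W = Q·C + k·V·C, so C = W/(Q + kV).
Q + kV = 5.333e+07 + 52·1.69e+07 = 9.321e+08 m³/yr.
C = 228000/9.321e+08 = 0.0002446 kg/m³ = 0.2446 mg/L.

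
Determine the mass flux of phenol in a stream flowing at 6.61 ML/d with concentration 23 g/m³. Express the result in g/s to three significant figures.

6.61 ML/d = 0.0765 m³/s.
Mass flux = Q·C = 0.0765 m³/s × 23 g/m³ = 1.76 g/s.

1.76 g/s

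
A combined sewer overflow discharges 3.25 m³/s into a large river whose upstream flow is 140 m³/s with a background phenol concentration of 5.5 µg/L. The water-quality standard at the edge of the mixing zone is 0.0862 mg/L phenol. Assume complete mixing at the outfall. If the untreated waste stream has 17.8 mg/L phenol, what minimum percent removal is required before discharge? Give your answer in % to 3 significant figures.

5.5 µg/L = 0.0055 mg/L.
Mass balance: 0.0862·143.2 = 3.25·Cₑ + 140·0.0055.
Cₑ = (12.35 − 0.77) / 3.25 = 3.563 mg/L.
Required removal = 1 − 3.563/17.8 = 79.99 %.

80.0 %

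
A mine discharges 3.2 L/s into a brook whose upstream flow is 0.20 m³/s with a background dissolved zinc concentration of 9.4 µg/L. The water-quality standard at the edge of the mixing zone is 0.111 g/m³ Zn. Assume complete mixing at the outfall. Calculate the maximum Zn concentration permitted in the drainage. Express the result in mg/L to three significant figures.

3.2 L/s = 0.0032 m³/s.
9.4 µg/L = 0.0094 mg/L.
Mass balance: 0.111·0.2032 = 0.0032·Cₑ + 0.2·0.0094.
Cₑ = (0.02256 − 0.00188) / 0.0032 = 6.461 mg/L.

6.46 mg/L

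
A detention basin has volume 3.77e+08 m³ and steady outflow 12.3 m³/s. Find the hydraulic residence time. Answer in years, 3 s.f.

0.971 yr

Q = 12.3 m³/s × 3.156e+07 s/yr = 3.882e+08 m³/yr.
Hydraulic residence time τ = V/Q = 3.77e+08/3.882e+08 = 0.9713 yr.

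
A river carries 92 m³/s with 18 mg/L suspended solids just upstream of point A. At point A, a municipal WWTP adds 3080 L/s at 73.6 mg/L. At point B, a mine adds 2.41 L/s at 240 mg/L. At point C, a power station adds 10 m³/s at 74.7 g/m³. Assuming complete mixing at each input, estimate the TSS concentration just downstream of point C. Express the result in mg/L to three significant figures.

25.0 mg/L

3080 L/s = 3.08 m³/s.
After input A: C = (92·18 + 3.08·73.6) / 95.08 = 19.8 mg/L.
2.41 L/s = 0.00241 m³/s.
After input B: C = (95.08·19.8 + 0.00241·240) / 95.08 = 19.81 mg/L.
After input C: C = (95.08·19.81 + 10·74.7) / 105.1 = 25.03 mg/L.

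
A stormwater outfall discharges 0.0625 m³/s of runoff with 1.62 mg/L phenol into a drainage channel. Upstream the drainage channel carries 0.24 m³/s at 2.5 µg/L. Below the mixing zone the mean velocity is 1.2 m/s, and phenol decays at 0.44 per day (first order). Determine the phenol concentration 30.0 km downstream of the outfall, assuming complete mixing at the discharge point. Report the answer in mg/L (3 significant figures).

2.5 µg/L = 0.0025 mg/L.
After complete mixing, C₀ = (0.0625·1.62 + 0.24·0.0025) / 0.3025 = 0.3367 mg/L.
Travel time t = 3e+04 m / 1.2 m/s = 2.5e+04 s = 0.2894 d.
C = 0.3367·exp(−0.44·0.2894) = 0.3367·0.8805 = 0.2964 mg/L.

0.296 mg/L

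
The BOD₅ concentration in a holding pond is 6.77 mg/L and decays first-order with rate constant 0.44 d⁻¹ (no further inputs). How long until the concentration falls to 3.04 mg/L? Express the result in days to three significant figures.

t = ln(C₀/C)/k = ln(6.77/3.04)/0.44 = 0.8006/0.44 = 1.82 d.

1.82 d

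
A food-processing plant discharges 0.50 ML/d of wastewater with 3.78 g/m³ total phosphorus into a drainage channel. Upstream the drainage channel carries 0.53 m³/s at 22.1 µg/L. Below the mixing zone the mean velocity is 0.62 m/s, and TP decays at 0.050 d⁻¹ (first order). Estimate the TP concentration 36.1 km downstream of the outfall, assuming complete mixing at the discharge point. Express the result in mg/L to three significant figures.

0.0606 mg/L

0.50 ML/d = 0.005787 m³/s.
22.1 µg/L = 0.0221 mg/L.
After complete mixing, C₀ = (0.005787·3.78 + 0.53·0.0221) / 0.5358 = 0.06269 mg/L.
Travel time t = 3.61e+04 m / 0.62 m/s = 5.823e+04 s = 0.6739 d.
C = 0.06269·exp(−0.050·0.6739) = 0.06269·0.9669 = 0.06061 mg/L.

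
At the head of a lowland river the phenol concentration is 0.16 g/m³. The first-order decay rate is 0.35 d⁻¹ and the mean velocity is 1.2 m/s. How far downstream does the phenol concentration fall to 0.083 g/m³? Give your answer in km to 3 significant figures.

194 km

From C = C₀·e^(−kt), t = ln(C₀/C)/k = ln(0.16/0.083)/0.35 = 0.6563/0.35 = 1.875 d.
Distance = v·t = 1.2 m/s × 1.62e+05 s = 1.944e+05 m = 194.4 km.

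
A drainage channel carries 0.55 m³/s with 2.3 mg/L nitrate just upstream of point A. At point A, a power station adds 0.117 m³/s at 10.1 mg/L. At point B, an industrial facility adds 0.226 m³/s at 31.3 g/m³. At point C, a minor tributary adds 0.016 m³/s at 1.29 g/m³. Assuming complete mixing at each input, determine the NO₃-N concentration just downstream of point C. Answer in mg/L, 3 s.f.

After input A: C = (0.55·2.3 + 0.117·10.1) / 0.667 = 3.668 mg/L.
After input B: C = (0.667·3.668 + 0.226·31.3) / 0.893 = 10.66 mg/L.
After input C: C = (0.893·10.66 + 0.016·1.29) / 0.909 = 10.5 mg/L.

10.5 mg/L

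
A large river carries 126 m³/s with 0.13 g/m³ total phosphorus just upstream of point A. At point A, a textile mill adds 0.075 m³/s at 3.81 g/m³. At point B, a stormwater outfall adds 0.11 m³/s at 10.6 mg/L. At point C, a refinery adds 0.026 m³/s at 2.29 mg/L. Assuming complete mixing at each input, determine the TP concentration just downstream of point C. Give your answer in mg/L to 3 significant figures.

After input A: C = (126·0.13 + 0.075·3.81) / 126.1 = 0.1322 mg/L.
After input B: C = (126.1·0.1322 + 0.11·10.6) / 126.2 = 0.1413 mg/L.
After input C: C = (126.2·0.1413 + 0.026·2.29) / 126.2 = 0.1418 mg/L.

0.142 mg/L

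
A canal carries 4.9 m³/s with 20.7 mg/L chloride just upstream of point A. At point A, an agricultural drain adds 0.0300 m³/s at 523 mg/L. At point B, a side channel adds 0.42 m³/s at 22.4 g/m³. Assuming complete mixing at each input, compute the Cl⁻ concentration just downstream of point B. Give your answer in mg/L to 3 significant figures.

23.7 mg/L

After input A: C = (4.9·20.7 + 0.03·523) / 4.93 = 23.76 mg/L.
After input B: C = (4.93·23.76 + 0.42·22.4) / 5.35 = 23.65 mg/L.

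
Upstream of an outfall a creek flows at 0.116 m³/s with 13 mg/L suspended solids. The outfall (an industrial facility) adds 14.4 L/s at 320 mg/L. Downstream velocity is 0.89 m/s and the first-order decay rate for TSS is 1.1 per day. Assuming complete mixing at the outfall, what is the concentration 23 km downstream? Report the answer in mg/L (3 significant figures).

33.8 mg/L

14.4 L/s = 0.0144 m³/s.
After complete mixing, C₀ = (0.0144·320 + 0.116·13) / 0.1304 = 46.9 mg/L.
Travel time t = 2.3e+04 m / 0.89 m/s = 2.584e+04 s = 0.2991 d.
C = 46.9·exp(−1.1·0.2991) = 46.9·0.7196 = 33.75 mg/L.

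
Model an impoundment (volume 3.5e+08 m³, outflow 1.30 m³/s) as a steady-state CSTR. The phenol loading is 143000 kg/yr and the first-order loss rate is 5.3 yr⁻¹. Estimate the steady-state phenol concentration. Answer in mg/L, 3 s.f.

Outflow Q = 1.30 m³/s × 3.156e+07 s/yr = 4.102e+07 m³/yr.
Steady-state CSTR mass balance: W = Q·C + k·V·C, so C = W/(Q + kV).
Q + kV = 4.102e+07 + 5.3·3.5e+08 = 1.896e+09 m³/yr.
C = 143000/1.896e+09 = 7.542e-05 kg/m³ = 0.07542 mg/L.

0.0754 mg/L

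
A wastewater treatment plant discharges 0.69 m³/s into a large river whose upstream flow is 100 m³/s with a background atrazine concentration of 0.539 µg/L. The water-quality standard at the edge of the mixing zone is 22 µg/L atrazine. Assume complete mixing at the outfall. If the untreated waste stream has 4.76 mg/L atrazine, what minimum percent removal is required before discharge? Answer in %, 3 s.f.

0.539 µg/L = 0.000539 mg/L.
22 µg/L = 0.022 mg/L.
Mass balance: 0.022·100.7 = 0.69·Cₑ + 100·0.000539.
Cₑ = (2.215 − 0.0539) / 0.69 = 3.132 mg/L.
Required removal = 1 − 3.132/4.76 = 34.2 %.

34.2 %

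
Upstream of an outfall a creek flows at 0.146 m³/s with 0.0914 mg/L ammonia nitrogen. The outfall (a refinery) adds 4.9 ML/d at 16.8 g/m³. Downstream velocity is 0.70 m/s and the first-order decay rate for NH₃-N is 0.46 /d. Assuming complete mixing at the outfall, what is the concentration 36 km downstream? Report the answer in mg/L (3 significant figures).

3.62 mg/L

4.9 ML/d = 0.05671 m³/s.
After complete mixing, C₀ = (0.05671·16.8 + 0.146·0.0914) / 0.2027 = 4.766 mg/L.
Travel time t = 3.6e+04 m / 0.70 m/s = 5.143e+04 s = 0.5952 d.
C = 4.766·exp(−0.46·0.5952) = 4.766·0.7605 = 3.624 mg/L.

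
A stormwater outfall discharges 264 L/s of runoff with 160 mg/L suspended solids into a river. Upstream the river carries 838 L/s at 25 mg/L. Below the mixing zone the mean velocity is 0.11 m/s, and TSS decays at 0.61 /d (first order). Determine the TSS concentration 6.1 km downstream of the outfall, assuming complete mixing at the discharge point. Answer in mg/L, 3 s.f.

264 L/s = 0.264 m³/s.
838 L/s = 0.838 m³/s.
After complete mixing, C₀ = (0.264·160 + 0.838·25) / 1.102 = 57.34 mg/L.
Travel time t = 6100 m / 0.11 m/s = 5.545e+04 s = 0.6418 d.
C = 57.34·exp(−0.61·0.6418) = 57.34·0.676 = 38.76 mg/L.

38.8 mg/L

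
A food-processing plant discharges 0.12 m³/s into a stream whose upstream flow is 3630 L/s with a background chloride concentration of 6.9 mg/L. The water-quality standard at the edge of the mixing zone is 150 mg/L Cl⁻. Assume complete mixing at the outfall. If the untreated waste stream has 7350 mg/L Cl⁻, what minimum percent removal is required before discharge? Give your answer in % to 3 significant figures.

3630 L/s = 3.63 m³/s.
Mass balance: 150·3.75 = 0.12·Cₑ + 3.63·6.9.
Cₑ = (562.5 − 25.05) / 0.12 = 4479 mg/L.
Required removal = 1 − 4479/7350 = 39.06 %.

39.1 %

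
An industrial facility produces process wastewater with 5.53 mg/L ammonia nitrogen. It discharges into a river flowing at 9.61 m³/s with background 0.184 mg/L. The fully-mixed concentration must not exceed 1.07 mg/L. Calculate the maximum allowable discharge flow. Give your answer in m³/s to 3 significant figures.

1.91 m³/s

Mass balance at complete mixing: C_std·(Q_w + Q_r) = Q_w·C_e + Q_r·C_b.
Rearranging, Q_w = Q_r·(C_std − C_b)/(C_e − C_std) = 9.61·(1.07 − 0.184) / (5.53 − 1.07) = 1.909 m³/s.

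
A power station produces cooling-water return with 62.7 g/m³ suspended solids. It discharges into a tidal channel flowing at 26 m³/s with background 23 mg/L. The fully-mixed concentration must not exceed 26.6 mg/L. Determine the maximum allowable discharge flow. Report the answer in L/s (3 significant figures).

Mass balance at complete mixing: C_std·(Q_w + Q_r) = Q_w·C_e + Q_r·C_b.
Rearranging, Q_w = Q_r·(C_std − C_b)/(C_e − C_std) = 26·(26.6 − 23) / (62.7 − 26.6) = 2.593 m³/s.
= 2593 L/s.

2590 L/s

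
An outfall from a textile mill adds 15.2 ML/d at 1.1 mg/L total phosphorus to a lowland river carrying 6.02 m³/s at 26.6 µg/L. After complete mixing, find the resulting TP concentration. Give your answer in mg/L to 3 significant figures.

15.2 ML/d = 0.1759 m³/s.
26.6 µg/L = 0.0266 mg/L.
Flow-weighted mixing gives C = (0.1759·1.1 + 6.02·0.0266) / (0.1759 + 6.02) = 0.3537/6.196 = 0.05708 mg/L.

0.0571 mg/L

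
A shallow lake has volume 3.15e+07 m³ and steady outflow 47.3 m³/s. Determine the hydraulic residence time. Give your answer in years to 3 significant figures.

0.0211 yr

Q = 47.3 m³/s × 3.156e+07 s/yr = 1.493e+09 m³/yr.
Hydraulic residence time τ = V/Q = 3.15e+07/1.493e+09 = 0.0211 yr.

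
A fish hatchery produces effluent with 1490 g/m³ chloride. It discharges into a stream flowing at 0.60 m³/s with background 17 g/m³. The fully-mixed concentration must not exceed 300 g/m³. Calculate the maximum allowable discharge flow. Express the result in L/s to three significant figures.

Mass balance at complete mixing: C_std·(Q_w + Q_r) = Q_w·C_e + Q_r·C_b.
Rearranging, Q_w = Q_r·(C_std − C_b)/(C_e − C_std) = 0.60·(300 − 17) / (1490 − 300) = 0.1427 m³/s.
= 142.7 L/s.

143 L/s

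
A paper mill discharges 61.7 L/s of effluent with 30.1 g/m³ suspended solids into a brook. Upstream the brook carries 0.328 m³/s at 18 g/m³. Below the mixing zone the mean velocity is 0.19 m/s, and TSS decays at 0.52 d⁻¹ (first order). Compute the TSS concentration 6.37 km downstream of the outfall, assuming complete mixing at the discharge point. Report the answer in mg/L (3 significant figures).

61.7 L/s = 0.0617 m³/s.
After complete mixing, C₀ = (0.0617·30.1 + 0.328·18) / 0.3897 = 19.92 mg/L.
Travel time t = 6370 m / 0.19 m/s = 3.353e+04 s = 0.388 d.
C = 19.92·exp(−0.52·0.388) = 19.92·0.8173 = 16.28 mg/L.

16.3 mg/L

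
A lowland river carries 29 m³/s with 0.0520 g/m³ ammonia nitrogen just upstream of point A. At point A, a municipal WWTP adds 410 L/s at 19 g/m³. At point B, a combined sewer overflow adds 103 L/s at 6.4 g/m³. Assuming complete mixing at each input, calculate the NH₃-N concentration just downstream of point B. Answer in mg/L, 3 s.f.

410 L/s = 0.41 m³/s.
After input A: C = (29·0.052 + 0.41·19) / 29.41 = 0.3162 mg/L.
103 L/s = 0.103 m³/s.
After input B: C = (29.41·0.3162 + 0.103·6.4) / 29.51 = 0.3374 mg/L.

0.337 mg/L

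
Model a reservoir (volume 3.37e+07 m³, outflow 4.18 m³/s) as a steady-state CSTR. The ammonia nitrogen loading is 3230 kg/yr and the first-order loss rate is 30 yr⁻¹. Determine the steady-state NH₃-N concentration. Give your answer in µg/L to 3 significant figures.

Outflow Q = 4.18 m³/s × 3.156e+07 s/yr = 1.319e+08 m³/yr.
Steady-state CSTR mass balance: W = Q·C + k·V·C, so C = W/(Q + kV).
Q + kV = 1.319e+08 + 30·3.37e+07 = 1.143e+09 m³/yr.
C = 3230/1.143e+09 = 2.826e-06 kg/m³ = 0.002826 mg/L = 2.826 µg/L.

2.83 µg/L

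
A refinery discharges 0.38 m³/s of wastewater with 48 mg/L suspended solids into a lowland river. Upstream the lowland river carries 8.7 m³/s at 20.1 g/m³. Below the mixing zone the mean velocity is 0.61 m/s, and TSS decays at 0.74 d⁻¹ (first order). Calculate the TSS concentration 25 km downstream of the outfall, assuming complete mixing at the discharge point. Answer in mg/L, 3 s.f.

After complete mixing, C₀ = (0.38·48 + 8.7·20.1) / 9.08 = 21.27 mg/L.
Travel time t = 2.5e+04 m / 0.61 m/s = 4.098e+04 s = 0.4743 d.
C = 21.27·exp(−0.74·0.4743) = 21.27·0.704 = 14.97 mg/L.

15.0 mg/L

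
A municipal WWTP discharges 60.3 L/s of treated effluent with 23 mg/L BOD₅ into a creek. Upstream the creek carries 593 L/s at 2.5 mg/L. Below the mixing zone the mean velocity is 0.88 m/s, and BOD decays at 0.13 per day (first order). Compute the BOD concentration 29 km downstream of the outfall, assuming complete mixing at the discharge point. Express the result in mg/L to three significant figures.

4.18 mg/L

60.3 L/s = 0.0603 m³/s.
593 L/s = 0.593 m³/s.
After complete mixing, C₀ = (0.0603·23 + 0.593·2.5) / 0.6533 = 4.392 mg/L.
Travel time t = 2.9e+04 m / 0.88 m/s = 3.295e+04 s = 0.3814 d.
C = 4.392·exp(−0.13·0.3814) = 4.392·0.9516 = 4.18 mg/L.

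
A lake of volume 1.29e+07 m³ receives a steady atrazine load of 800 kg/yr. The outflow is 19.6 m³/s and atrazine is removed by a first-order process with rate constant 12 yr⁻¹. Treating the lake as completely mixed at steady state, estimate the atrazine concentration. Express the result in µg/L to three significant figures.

Outflow Q = 19.6 m³/s × 3.156e+07 s/yr = 6.185e+08 m³/yr.
Steady-state CSTR mass balance: W = Q·C + k·V·C, so C = W/(Q + kV).
Q + kV = 6.185e+08 + 12·1.29e+07 = 7.733e+08 m³/yr.
C = 800/7.733e+08 = 1.034e-06 kg/m³ = 0.001034 mg/L = 1.034 µg/L.

1.03 µg/L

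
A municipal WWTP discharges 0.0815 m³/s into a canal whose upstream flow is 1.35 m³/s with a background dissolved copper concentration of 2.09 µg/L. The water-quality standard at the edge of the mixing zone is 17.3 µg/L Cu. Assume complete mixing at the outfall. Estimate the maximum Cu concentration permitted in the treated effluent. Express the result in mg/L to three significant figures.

2.09 µg/L = 0.00209 mg/L.
17.3 µg/L = 0.0173 mg/L.
Mass balance: 0.0173·1.431 = 0.0815·Cₑ + 1.35·0.00209.
Cₑ = (0.02476 − 0.002821) / 0.0815 = 0.2692 mg/L.

0.269 mg/L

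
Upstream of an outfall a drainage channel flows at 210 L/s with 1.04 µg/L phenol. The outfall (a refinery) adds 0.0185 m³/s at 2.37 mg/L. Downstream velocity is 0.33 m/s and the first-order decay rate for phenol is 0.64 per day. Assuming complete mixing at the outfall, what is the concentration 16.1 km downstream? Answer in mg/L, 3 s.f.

210 L/s = 0.21 m³/s.
1.04 µg/L = 0.00104 mg/L.
After complete mixing, C₀ = (0.0185·2.37 + 0.21·0.00104) / 0.2285 = 0.1928 mg/L.
Travel time t = 1.61e+04 m / 0.33 m/s = 4.879e+04 s = 0.5647 d.
C = 0.1928·exp(−0.64·0.5647) = 0.1928·0.6967 = 0.1344 mg/L.

0.134 mg/L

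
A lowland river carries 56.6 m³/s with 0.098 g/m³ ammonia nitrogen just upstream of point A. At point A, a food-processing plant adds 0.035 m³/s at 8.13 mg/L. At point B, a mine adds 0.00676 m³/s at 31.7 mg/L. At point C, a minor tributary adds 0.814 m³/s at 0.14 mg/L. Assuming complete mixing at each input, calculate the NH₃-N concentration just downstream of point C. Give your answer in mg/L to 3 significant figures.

After input A: C = (56.6·0.098 + 0.035·8.13) / 56.63 = 0.103 mg/L.
After input B: C = (56.63·0.103 + 0.00676·31.7) / 56.64 = 0.1067 mg/L.
After input C: C = (56.64·0.1067 + 0.814·0.14) / 57.46 = 0.1072 mg/L.

0.107 mg/L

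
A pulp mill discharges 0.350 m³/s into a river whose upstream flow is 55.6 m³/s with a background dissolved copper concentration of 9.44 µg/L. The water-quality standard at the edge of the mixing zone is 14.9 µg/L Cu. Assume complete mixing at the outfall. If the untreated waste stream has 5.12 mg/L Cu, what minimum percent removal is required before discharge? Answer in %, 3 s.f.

9.44 µg/L = 0.00944 mg/L.
14.9 µg/L = 0.0149 mg/L.
Mass balance: 0.0149·55.95 = 0.35·Cₑ + 55.6·0.00944.
Cₑ = (0.8337 − 0.5249) / 0.35 = 0.8823 mg/L.
Required removal = 1 − 0.8823/5.12 = 82.77 %.

82.8 %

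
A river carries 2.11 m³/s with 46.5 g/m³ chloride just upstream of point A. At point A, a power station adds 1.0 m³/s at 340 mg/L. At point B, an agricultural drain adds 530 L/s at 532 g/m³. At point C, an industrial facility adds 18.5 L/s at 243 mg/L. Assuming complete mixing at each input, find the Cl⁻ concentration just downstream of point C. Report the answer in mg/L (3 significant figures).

198 mg/L

After input A: C = (2.11·46.5 + 1·340) / 3.11 = 140.9 mg/L.
530 L/s = 0.53 m³/s.
After input B: C = (3.11·140.9 + 0.53·532) / 3.64 = 197.8 mg/L.
18.5 L/s = 0.0185 m³/s.
After input C: C = (3.64·197.8 + 0.0185·243) / 3.658 = 198.1 mg/L.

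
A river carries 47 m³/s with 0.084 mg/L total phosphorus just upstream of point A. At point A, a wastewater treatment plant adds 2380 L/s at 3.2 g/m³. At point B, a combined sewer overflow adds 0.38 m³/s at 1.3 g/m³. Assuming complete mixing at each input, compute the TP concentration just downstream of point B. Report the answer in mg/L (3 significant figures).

0.242 mg/L

2380 L/s = 2.38 m³/s.
After input A: C = (47·0.084 + 2.38·3.2) / 49.38 = 0.2342 mg/L.
After input B: C = (49.38·0.2342 + 0.38·1.3) / 49.76 = 0.2423 mg/L.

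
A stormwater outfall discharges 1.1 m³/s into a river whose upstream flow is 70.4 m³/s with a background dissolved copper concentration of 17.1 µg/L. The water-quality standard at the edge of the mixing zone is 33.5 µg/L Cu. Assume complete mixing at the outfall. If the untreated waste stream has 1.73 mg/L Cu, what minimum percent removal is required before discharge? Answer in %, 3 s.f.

17.1 µg/L = 0.0171 mg/L.
33.5 µg/L = 0.0335 mg/L.
Mass balance: 0.0335·71.5 = 1.1·Cₑ + 70.4·0.0171.
Cₑ = (2.395 − 1.204) / 1.1 = 1.083 mg/L.
Required removal = 1 − 1.083/1.73 = 37.39 %.

37.4 %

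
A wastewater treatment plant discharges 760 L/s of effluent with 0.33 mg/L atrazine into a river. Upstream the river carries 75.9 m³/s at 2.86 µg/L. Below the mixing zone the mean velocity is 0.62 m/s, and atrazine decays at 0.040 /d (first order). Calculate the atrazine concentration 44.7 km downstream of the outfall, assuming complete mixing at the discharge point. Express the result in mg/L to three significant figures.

0.00590 mg/L

760 L/s = 0.76 m³/s.
2.86 µg/L = 0.00286 mg/L.
After complete mixing, C₀ = (0.76·0.33 + 75.9·0.00286) / 76.66 = 0.006103 mg/L.
Travel time t = 4.47e+04 m / 0.62 m/s = 7.21e+04 s = 0.8345 d.
C = 0.006103·exp(−0.040·0.8345) = 0.006103·0.9672 = 0.005903 mg/L.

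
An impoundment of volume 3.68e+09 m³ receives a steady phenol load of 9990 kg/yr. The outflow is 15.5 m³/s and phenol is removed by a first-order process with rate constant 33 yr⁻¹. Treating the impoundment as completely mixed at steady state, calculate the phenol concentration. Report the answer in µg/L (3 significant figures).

Outflow Q = 15.5 m³/s × 3.156e+07 s/yr = 4.891e+08 m³/yr.
Steady-state CSTR mass balance: W = Q·C + k·V·C, so C = W/(Q + kV).
Q + kV = 4.891e+08 + 33·3.68e+09 = 1.219e+11 m³/yr.
C = 9990/1.219e+11 = 8.193e-08 kg/m³ = 8.193e-05 mg/L = 0.08193 µg/L.

0.0819 µg/L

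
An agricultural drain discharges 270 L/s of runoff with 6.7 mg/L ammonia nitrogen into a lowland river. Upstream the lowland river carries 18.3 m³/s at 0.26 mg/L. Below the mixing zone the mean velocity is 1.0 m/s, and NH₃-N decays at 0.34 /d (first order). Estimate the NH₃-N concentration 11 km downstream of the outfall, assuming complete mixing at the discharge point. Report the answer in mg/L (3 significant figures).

0.339 mg/L

270 L/s = 0.27 m³/s.
After complete mixing, C₀ = (0.27·6.7 + 18.3·0.26) / 18.57 = 0.3536 mg/L.
Travel time t = 1.1e+04 m / 1.0 m/s = 1.1e+04 s = 0.1273 d.
C = 0.3536·exp(−0.34·0.1273) = 0.3536·0.9576 = 0.3387 mg/L.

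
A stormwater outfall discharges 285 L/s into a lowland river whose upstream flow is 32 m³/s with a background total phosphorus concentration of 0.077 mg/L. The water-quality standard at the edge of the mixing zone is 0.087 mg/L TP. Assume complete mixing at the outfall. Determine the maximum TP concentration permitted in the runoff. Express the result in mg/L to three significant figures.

1.21 mg/L

285 L/s = 0.285 m³/s.
Mass balance: 0.087·32.28 = 0.285·Cₑ + 32·0.077.
Cₑ = (2.809 − 2.464) / 0.285 = 1.21 mg/L.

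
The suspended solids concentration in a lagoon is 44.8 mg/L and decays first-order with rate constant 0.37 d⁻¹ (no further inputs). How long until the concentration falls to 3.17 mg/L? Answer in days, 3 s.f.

7.16 d

t = ln(C₀/C)/k = ln(44.8/3.17)/0.37 = 2.648/0.37 = 7.158 d.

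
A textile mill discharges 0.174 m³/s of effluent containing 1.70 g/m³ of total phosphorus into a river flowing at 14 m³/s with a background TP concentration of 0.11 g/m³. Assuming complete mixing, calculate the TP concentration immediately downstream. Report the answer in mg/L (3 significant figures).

0.130 mg/L

Conservation of mass across the mixing zone: C = (0.174·1.7 + 14·0.11) / (0.174 + 14) = 1.836/14.17 = 0.1295 mg/L.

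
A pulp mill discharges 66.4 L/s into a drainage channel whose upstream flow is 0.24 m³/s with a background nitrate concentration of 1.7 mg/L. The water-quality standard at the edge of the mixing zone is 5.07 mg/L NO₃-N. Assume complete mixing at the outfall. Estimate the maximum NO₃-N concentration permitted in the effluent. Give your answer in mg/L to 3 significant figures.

17.3 mg/L

66.4 L/s = 0.0664 m³/s.
Mass balance: 5.07·0.3064 = 0.0664·Cₑ + 0.24·1.7.
Cₑ = (1.553 − 0.408) / 0.0664 = 17.25 mg/L.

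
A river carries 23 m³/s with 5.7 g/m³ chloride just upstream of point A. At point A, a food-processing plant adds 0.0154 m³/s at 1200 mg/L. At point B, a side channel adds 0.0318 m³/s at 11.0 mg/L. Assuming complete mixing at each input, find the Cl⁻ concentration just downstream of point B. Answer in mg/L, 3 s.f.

After input A: C = (23·5.7 + 0.0154·1200) / 23.02 = 6.499 mg/L.
After input B: C = (23.02·6.499 + 0.0318·11) / 23.05 = 6.505 mg/L.

6.51 mg/L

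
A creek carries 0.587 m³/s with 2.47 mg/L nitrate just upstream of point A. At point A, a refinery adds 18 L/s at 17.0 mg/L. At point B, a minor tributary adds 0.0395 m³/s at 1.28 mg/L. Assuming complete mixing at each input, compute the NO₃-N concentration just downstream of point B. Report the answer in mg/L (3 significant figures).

2.80 mg/L

18 L/s = 0.018 m³/s.
After input A: C = (0.587·2.47 + 0.018·17) / 0.605 = 2.902 mg/L.
After input B: C = (0.605·2.902 + 0.0395·1.28) / 0.6445 = 2.803 mg/L.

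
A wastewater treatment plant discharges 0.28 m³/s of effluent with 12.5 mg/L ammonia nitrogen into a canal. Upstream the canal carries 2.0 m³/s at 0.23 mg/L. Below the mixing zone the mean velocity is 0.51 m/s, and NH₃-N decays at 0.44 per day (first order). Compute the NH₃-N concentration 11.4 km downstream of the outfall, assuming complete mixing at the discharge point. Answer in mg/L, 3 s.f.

1.55 mg/L

After complete mixing, C₀ = (0.28·12.5 + 2·0.23) / 2.28 = 1.737 mg/L.
Travel time t = 1.14e+04 m / 0.51 m/s = 2.235e+04 s = 0.2587 d.
C = 1.737·exp(−0.44·0.2587) = 1.737·0.8924 = 1.55 mg/L.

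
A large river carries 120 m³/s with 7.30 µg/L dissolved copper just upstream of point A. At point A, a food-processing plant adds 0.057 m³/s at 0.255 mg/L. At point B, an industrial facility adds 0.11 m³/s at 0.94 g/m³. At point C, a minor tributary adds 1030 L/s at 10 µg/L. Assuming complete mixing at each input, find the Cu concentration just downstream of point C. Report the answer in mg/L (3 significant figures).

7.30 µg/L = 0.0073 mg/L.
After input A: C = (120·0.0073 + 0.057·0.255) / 120.1 = 0.007418 mg/L.
After input B: C = (120.1·0.007418 + 0.11·0.94) / 120.2 = 0.008271 mg/L.
1030 L/s = 1.03 m³/s.
10 µg/L = 0.01 mg/L.
After input C: C = (120.2·0.008271 + 1.03·0.01) / 121.2 = 0.008286 mg/L.

0.00829 mg/L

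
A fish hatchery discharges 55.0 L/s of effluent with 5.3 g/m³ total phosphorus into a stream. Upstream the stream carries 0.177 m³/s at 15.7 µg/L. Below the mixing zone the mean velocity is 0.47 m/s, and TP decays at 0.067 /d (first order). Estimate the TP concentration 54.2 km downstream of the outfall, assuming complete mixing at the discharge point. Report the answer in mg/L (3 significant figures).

1.16 mg/L

55.0 L/s = 0.055 m³/s.
15.7 µg/L = 0.0157 mg/L.
After complete mixing, C₀ = (0.055·5.3 + 0.177·0.0157) / 0.232 = 1.268 mg/L.
Travel time t = 5.42e+04 m / 0.47 m/s = 1.153e+05 s = 1.335 d.
C = 1.268·exp(−0.067·1.335) = 1.268·0.9145 = 1.16 mg/L.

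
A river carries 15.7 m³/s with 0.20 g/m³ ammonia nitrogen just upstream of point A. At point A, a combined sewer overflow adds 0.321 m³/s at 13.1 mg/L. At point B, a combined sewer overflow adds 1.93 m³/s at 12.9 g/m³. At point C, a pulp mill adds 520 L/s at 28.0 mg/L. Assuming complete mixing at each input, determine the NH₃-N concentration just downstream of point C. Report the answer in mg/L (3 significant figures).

After input A: C = (15.7·0.2 + 0.321·13.1) / 16.02 = 0.4585 mg/L.
After input B: C = (16.02·0.4585 + 1.93·12.9) / 17.95 = 1.796 mg/L.
520 L/s = 0.52 m³/s.
After input C: C = (17.95·1.796 + 0.52·28) / 18.47 = 2.534 mg/L.

2.53 mg/L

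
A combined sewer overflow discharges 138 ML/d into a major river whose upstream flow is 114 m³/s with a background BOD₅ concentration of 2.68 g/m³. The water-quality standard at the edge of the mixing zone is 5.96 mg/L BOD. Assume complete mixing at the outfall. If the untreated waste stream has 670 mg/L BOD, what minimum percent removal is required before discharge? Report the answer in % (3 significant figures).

64.2 %

138 ML/d = 1.597 m³/s.
Mass balance: 5.96·115.6 = 1.597·Cₑ + 114·2.68.
Cₑ = (689 − 305.5) / 1.597 = 240.1 mg/L.
Required removal = 1 − 240.1/670 = 64.17 %.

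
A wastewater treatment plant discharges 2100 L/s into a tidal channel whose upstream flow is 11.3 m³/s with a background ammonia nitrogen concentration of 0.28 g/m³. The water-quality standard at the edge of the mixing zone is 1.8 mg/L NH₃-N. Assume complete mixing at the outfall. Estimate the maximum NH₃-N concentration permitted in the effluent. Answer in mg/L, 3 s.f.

9.98 mg/L

2100 L/s = 2.1 m³/s.
Mass balance: 1.8·13.4 = 2.1·Cₑ + 11.3·0.28.
Cₑ = (24.12 − 3.164) / 2.1 = 9.979 mg/L.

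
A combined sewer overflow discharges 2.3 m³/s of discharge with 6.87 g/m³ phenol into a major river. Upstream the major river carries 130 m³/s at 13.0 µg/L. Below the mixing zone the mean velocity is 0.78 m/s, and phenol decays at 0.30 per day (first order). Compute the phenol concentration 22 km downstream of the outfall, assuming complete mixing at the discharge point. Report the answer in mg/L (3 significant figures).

0.120 mg/L

13.0 µg/L = 0.013 mg/L.
After complete mixing, C₀ = (2.3·6.87 + 130·0.013) / 132.3 = 0.1322 mg/L.
Travel time t = 2.2e+04 m / 0.78 m/s = 2.821e+04 s = 0.3264 d.
C = 0.1322·exp(−0.30·0.3264) = 0.1322·0.9067 = 0.1199 mg/L.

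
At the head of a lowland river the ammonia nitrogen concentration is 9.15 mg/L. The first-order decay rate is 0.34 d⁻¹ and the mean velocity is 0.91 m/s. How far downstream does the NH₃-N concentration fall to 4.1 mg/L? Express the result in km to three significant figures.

From C = C₀·e^(−kt), t = ln(C₀/C)/k = ln(9.15/4.1)/0.34 = 0.8028/0.34 = 2.361 d.
Distance = v·t = 0.91 m/s × 2.04e+05 s = 1.856e+05 m = 185.6 km.

186 km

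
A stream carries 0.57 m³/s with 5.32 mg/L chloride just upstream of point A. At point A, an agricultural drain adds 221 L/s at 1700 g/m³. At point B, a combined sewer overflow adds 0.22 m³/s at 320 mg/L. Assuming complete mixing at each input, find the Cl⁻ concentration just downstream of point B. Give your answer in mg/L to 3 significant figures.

221 L/s = 0.221 m³/s.
After input A: C = (0.57·5.32 + 0.221·1700) / 0.791 = 478.8 mg/L.
After input B: C = (0.791·478.8 + 0.22·320) / 1.011 = 444.2 mg/L.

444 mg/L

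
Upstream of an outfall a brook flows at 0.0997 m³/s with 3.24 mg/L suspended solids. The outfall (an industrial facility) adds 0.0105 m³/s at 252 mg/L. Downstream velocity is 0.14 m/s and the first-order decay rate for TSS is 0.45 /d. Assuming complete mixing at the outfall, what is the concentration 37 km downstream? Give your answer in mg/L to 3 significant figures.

6.80 mg/L

After complete mixing, C₀ = (0.0105·252 + 0.0997·3.24) / 0.1102 = 26.94 mg/L.
Travel time t = 3.7e+04 m / 0.14 m/s = 2.643e+05 s = 3.059 d.
C = 26.94·exp(−0.45·3.059) = 26.94·0.2525 = 6.802 mg/L.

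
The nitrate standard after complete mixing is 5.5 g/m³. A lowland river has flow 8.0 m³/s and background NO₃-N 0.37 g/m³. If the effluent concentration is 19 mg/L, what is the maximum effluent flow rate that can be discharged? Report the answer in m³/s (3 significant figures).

Mass balance at complete mixing: C_std·(Q_w + Q_r) = Q_w·C_e + Q_r·C_b.
Rearranging, Q_w = Q_r·(C_std − C_b)/(C_e − C_std) = 8.0·(5.5 − 0.37) / (19 − 5.5) = 3.04 m³/s.

3.04 m³/s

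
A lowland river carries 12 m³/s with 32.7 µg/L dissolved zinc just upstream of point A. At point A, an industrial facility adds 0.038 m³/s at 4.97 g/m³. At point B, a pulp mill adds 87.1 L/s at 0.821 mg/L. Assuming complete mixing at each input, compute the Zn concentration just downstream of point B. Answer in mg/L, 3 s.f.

32.7 µg/L = 0.0327 mg/L.
After input A: C = (12·0.0327 + 0.038·4.97) / 12.04 = 0.04829 mg/L.
87.1 L/s = 0.0871 m³/s.
After input B: C = (12.04·0.04829 + 0.0871·0.821) / 12.13 = 0.05384 mg/L.

0.0538 mg/L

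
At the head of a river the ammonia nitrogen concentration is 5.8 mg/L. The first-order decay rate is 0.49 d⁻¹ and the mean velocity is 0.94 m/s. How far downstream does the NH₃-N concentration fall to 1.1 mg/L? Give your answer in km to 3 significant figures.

276 km

From C = C₀·e^(−kt), t = ln(C₀/C)/k = ln(5.8/1.1)/0.49 = 1.663/0.49 = 3.393 d.
Distance = v·t = 0.94 m/s × 2.932e+05 s = 2.756e+05 m = 275.6 km.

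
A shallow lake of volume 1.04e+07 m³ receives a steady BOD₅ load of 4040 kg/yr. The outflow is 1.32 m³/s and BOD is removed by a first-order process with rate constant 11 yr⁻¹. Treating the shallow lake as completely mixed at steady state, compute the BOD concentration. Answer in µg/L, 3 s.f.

25.9 µg/L

Outflow Q = 1.32 m³/s × 3.156e+07 s/yr = 4.166e+07 m³/yr.
Steady-state CSTR mass balance: W = Q·C + k·V·C, so C = W/(Q + kV).
Q + kV = 4.166e+07 + 11·1.04e+07 = 1.561e+08 m³/yr.
C = 4040/1.561e+08 = 2.589e-05 kg/m³ = 0.02589 mg/L = 25.89 µg/L.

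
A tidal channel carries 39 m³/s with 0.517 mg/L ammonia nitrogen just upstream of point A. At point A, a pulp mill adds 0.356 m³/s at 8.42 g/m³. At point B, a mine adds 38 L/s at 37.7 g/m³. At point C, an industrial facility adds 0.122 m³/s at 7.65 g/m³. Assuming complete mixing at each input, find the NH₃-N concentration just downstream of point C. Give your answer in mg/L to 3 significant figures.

After input A: C = (39·0.517 + 0.356·8.42) / 39.36 = 0.5885 mg/L.
38 L/s = 0.038 m³/s.
After input B: C = (39.36·0.5885 + 0.038·37.7) / 39.39 = 0.6243 mg/L.
After input C: C = (39.39·0.6243 + 0.122·7.65) / 39.52 = 0.646 mg/L.

0.646 mg/L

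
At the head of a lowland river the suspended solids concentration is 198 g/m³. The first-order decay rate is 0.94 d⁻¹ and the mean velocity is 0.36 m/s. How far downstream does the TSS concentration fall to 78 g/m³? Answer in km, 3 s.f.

From C = C₀·e^(−kt), t = ln(C₀/C)/k = ln(198/78)/0.94 = 0.9316/0.94 = 0.991 d.
Distance = v·t = 0.36 m/s × 8.562e+04 s = 3.082e+04 m = 30.82 km.

30.8 km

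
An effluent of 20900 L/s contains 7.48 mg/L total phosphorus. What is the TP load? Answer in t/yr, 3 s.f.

20900 L/s = 20.9 m³/s.
Mass flux = Q·C = 20.9 m³/s × 7.48 g/m³ = 156.3 g/s.
= 156.3 g/s × 31.56 = 4933 t/yr.

4930 t/yr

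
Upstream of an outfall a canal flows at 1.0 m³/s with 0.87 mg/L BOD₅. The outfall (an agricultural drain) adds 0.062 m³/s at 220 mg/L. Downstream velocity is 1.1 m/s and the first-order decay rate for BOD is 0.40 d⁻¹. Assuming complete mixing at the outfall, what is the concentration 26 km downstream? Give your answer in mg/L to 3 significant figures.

After complete mixing, C₀ = (0.062·220 + 1·0.87) / 1.062 = 13.66 mg/L.
Travel time t = 2.6e+04 m / 1.1 m/s = 2.364e+04 s = 0.2736 d.
C = 13.66·exp(−0.40·0.2736) = 13.66·0.8963 = 12.25 mg/L.

12.2 mg/L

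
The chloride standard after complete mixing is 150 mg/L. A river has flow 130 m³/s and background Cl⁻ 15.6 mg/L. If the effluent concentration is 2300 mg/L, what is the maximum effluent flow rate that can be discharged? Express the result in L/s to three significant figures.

8130 L/s

Mass balance at complete mixing: C_std·(Q_w + Q_r) = Q_w·C_e + Q_r·C_b.
Rearranging, Q_w = Q_r·(C_std − C_b)/(C_e − C_std) = 130·(150 − 15.6) / (2300 − 150) = 8.127 m³/s.
= 8127 L/s.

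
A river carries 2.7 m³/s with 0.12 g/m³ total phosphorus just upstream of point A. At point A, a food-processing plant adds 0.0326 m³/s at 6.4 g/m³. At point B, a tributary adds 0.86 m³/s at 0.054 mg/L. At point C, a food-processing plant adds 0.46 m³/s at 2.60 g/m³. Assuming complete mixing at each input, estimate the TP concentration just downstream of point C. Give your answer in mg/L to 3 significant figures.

After input A: C = (2.7·0.12 + 0.0326·6.4) / 2.733 = 0.1949 mg/L.
After input B: C = (2.733·0.1949 + 0.86·0.054) / 3.593 = 0.1612 mg/L.
After input C: C = (3.593·0.1612 + 0.46·2.6) / 4.053 = 0.438 mg/L.

0.438 mg/L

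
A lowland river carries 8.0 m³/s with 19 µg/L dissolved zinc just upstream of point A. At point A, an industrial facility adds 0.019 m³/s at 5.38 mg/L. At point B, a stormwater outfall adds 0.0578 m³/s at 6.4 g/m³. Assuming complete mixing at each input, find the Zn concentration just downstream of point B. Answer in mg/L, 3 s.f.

19 µg/L = 0.019 mg/L.
After input A: C = (8·0.019 + 0.019·5.38) / 8.019 = 0.0317 mg/L.
After input B: C = (8.019·0.0317 + 0.0578·6.4) / 8.077 = 0.07728 mg/L.

0.0773 mg/L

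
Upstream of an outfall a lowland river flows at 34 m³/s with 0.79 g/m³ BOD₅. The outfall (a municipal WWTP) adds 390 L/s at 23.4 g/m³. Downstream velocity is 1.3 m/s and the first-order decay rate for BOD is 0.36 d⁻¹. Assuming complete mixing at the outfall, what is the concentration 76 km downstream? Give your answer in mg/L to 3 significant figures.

0.820 mg/L

390 L/s = 0.39 m³/s.
After complete mixing, C₀ = (0.39·23.4 + 34·0.79) / 34.39 = 1.046 mg/L.
Travel time t = 7.6e+04 m / 1.3 m/s = 5.846e+04 s = 0.6766 d.
C = 1.046·exp(−0.36·0.6766) = 1.046·0.7838 = 0.8202 mg/L.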